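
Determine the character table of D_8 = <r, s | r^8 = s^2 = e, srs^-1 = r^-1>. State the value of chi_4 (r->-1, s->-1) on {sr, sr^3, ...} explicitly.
Conjugacy classes: {e} of size 1, {r^4} of size 1, {r^1, r^7} of size 2, {r^2, r^6} of size 2, {r^3, r^5} of size 2, {s, sr^2, ...} of size 4, {sr, sr^3, ...} of size 4.
Character table:
  irrep \ class              {e} (size 1)  {r^4} (size 1)  {r^1, r^7} (size 2)  {r^2, r^6} (size 2)  {r^3, r^5} (size 2)  {s, sr^2, ...} (size 4)  {sr, sr^3, ...} (size 4)
  chi_1 (triv)               1             1               1                    1                    1                    1                        1                       
  chi_2 (sign: r->1, s->-1)  1             1               1                    1                    1                    -1                       -1                      
  chi_3 (r->-1, s->1)        1             1               -1                   1                    -1                   1                        -1                      
  chi_4 (r->-1, s->-1)       1             1               -1                   1                    -1                   -1                       1                       
  chi_5 (2d, j=1)            2             -2              sqrt(2)              0                    -sqrt(2)             0                        0                       
  chi_6 (2d, j=2)            2             2               0                    -2                   0                    0                        0                       
  chi_7 (2d, j=3)            2             -2              -sqrt(2)             0                    sqrt(2)              0                        0                       

Spot check: chi_4 (r->-1, s->-1) on {sr, sr^3, ...} = 1.

Details: D_8 has order 2*8 = 16 with 7 conjugacy classes, hence 7 irreducibles. Sum of squared dims 1 + 1 + 1 + 1 + 4 + 4 + 4 = 16 = |G|. Linear characters come from the abelianisation; the 2-dimensional irreps have character r^k -> 2*cos(2*pi*j*k/8), reflections -> 0.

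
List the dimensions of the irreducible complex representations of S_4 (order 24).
Dimensions: 1, 1, 2, 3, 3

Proof sketch: There are 5 irreducibles (= number of conjugacy classes). Their dimensions d_i satisfy sum d_i^2 = |G| = 24: 1 + 1 + 4 + 9 + 9 = 24.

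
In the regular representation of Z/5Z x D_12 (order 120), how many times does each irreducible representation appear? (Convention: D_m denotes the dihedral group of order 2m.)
Each irreducible V_i of dimension d_i appears with multiplicity d_i, i.e. rho_reg = (direct sum over all irreducibles V_i) d_i V_i. The irreducible dimensions for Z/5Z x D_12 are 1, 1, 1, 1, 1, 1, 1, 1, 1, 1, 1, 1, 1, 1, 1, 1, 1, 1, 1, 1, 2, 2, 2, 2, 2, 2, 2, 2, 2, 2, 2, 2, 2, 2, 2, 2, 2, 2, 2, 2, 2, 2, 2, 2, 2: 20 irreducibles of dimension 1, each with multiplicity 1; 25 irreducibles of dimension 2, each with multiplicity 2. Total dimension 20*1*1 + 25*2*2 = 120 = |G|.

Working: General theorem: in the regular representation of a finite group G, each irreducible appears with multiplicity equal to its dimension. Check: dim(rho_reg) = sum d_i^2 = 1 + 1 + 1 + 1 + 1 + 1 + 1 + 1 + 1 + 1 + 1 + 1 + 1 + 1 + 1 + 1 + 1 + 1 + 1 + 1 + 4 + 4 + 4 + 4 + 4 + 4 + 4 + 4 + 4 + 4 + 4 + 4 + 4 + 4 + 4 + 4 + 4 + 4 + 4 + 4 + 4 + 4 + 4 + 4 + 4 = 120 = |G|.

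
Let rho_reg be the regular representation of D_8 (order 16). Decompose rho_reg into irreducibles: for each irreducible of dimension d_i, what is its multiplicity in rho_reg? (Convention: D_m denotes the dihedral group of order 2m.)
Each irreducible V_i of dimension d_i appears with multiplicity d_i, i.e. rho_reg = (direct sum over all irreducibles V_i) d_i V_i. The irreducible dimensions for D_8 are 1, 1, 1, 1, 2, 2, 2: 4 irreducibles of dimension 1, each with multiplicity 1; 3 irreducibles of dimension 2, each with multiplicity 2. Total dimension 4*1*1 + 3*2*2 = 16 = |G|.

Proof sketch: General theorem: in the regular representation of a finite group G, each irreducible appears with multiplicity equal to its dimension. Check: dim(rho_reg) = sum d_i^2 = 1 + 1 + 1 + 1 + 4 + 4 + 4 = 16 = |G|.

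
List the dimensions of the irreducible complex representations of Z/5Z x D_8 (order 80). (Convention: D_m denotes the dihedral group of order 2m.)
Dimensions: 1, 1, 1, 1, 1, 1, 1, 1, 1, 1, 1, 1, 1, 1, 1, 1, 1, 1, 1, 1, 2, 2, 2, 2, 2, 2, 2, 2, 2, 2, 2, 2, 2, 2, 2

Derivation: There are 35 irreducibles (= number of conjugacy classes). Their dimensions d_i satisfy sum d_i^2 = |G| = 80: 1 + 1 + 1 + 1 + 1 + 1 + 1 + 1 + 1 + 1 + 1 + 1 + 1 + 1 + 1 + 1 + 1 + 1 + 1 + 1 + 4 + 4 + 4 + 4 + 4 + 4 + 4 + 4 + 4 + 4 + 4 + 4 + 4 + 4 + 4 = 80. (For the product with Z/5Z: each of the 5 1-dim characters of Z/5Z tensors with each irrep of D_8, giving 5 copies of each D_8-dimension.)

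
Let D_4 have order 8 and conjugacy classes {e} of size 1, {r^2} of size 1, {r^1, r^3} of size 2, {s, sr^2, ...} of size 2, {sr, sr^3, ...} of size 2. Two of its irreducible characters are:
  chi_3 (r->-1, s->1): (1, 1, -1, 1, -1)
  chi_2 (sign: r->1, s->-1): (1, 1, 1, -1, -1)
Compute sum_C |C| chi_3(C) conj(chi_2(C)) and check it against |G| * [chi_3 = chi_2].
Sum = 0; so <chi_3, chi_2> = 0 (distinct irreducibles are orthogonal).

Compute term by term over conjugacy classes (|C| * chi_3(C) * conj(chi_2(C))):
  1*(1)*conj(1) + 1*(1)*conj(1) + 2*(-1)*conj(1) + 2*(1)*conj(-1) + 2*(-1)*conj(-1)
  = (1) + (1) + (-2) + (-2) + (2)
  = 0.
Dividing by |G| = 8 gives 0/8 = 0, matching the row-orthogonality relation <chi_3, chi_2> = [chi_3 = chi_2].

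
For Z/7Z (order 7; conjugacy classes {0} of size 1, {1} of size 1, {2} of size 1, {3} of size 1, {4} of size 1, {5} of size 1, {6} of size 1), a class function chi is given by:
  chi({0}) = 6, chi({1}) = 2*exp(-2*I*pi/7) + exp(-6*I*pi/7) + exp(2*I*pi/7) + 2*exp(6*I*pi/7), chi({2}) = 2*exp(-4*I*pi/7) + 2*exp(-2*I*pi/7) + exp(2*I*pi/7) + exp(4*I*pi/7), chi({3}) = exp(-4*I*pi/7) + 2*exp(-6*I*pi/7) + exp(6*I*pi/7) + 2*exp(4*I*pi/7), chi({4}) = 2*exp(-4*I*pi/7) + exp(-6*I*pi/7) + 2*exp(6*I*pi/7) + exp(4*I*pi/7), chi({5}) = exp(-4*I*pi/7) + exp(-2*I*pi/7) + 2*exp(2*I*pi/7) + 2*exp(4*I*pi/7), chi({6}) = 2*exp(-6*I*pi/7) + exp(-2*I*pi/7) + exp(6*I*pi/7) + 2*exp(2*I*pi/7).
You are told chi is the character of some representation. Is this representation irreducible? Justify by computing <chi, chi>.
Not irreducible (reducible): <chi, chi> = 10 > 1.

Explanation: <chi, chi> = (1/|G|) sum_C |C| * |chi(C)|^2 = (1/7)[1*|6|^2 + 1*|2*exp(-2*I*pi/7) + exp(-6*I*pi/7) + exp(2*I*pi/7) + 2*exp(6*I*pi/7)|^2 + 1*|2*exp(-4*I*pi/7) + 2*exp(-2*I*pi/7) + exp(2*I*pi/7) + exp(4*I*pi/7)|^2 + 1*|exp(-4*I*pi/7) + 2*exp(-6*I*pi/7) + exp(6*I*pi/7) + 2*exp(4*I*pi/7)|^2 + 1*|2*exp(-4*I*pi/7) + exp(-6*I*pi/7) + 2*exp(6*I*pi/7) + exp(4*I*pi/7)|^2 + 1*|exp(-4*I*pi/7) + exp(-2*I*pi/7) + 2*exp(2*I*pi/7) + 2*exp(4*I*pi/7)|^2 + 1*|2*exp(-6*I*pi/7) + exp(-2*I*pi/7) + exp(6*I*pi/7) + 2*exp(2*I*pi/7)|^2]
  = (1/7)[(36) + (10 + 6*exp(-4*I*pi/7) + 5*exp(-6*I*pi/7) + 2*exp(-2*I*pi/7) + 2*exp(2*I*pi/7) + 5*exp(6*I*pi/7) + 6*exp(4*I*pi/7)) + (10 + 5*exp(-2*I*pi/7) + 6*exp(-6*I*pi/7) + 2*exp(-4*I*pi/7) + 2*exp(4*I*pi/7) + 6*exp(6*I*pi/7) + 5*exp(2*I*pi/7)) + (10 + 5*exp(-4*I*pi/7) + 6*exp(-2*I*pi/7) + 2*exp(-6*I*pi/7) + 2*exp(6*I*pi/7) + 6*exp(2*I*pi/7) + 5*exp(4*I*pi/7)) + (10 + 5*exp(-4*I*pi/7) + 6*exp(-2*I*pi/7) + 2*exp(-6*I*pi/7) + 2*exp(6*I*pi/7) + 6*exp(2*I*pi/7) + 5*exp(4*I*pi/7)) + (10 + 5*exp(-2*I*pi/7) + 6*exp(-6*I*pi/7) + 2*exp(-4*I*pi/7) + 2*exp(4*I*pi/7) + 6*exp(6*I*pi/7) + 5*exp(2*I*pi/7)) + (10 + 6*exp(-4*I*pi/7) + 5*exp(-6*I*pi/7) + 2*exp(-2*I*pi/7) + 2*exp(2*I*pi/7) + 5*exp(6*I*pi/7) + 6*exp(4*I*pi/7))] = 70/7 = 10.
(Exp terms are combined using exp(i*s)*conj(exp(i*t)) = exp(i*(s-t)), and sums of them are collapsed using the identity that for every m > 1 the m distinct m-th roots of unity sum to 0, e.g. 1 + exp(2*I*pi/3) + exp(-2*I*pi/3) = 0.)
A character is irreducible iff <chi, chi> = 1, so this representation is reducible.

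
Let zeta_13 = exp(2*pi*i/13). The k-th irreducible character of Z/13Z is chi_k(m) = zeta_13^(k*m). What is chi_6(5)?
chi_6(5) = zeta_13^30 = exp(8*I*pi/13)

Argument: chi_6(5) = zeta_13^(6*5) = zeta_13^30. Since zeta_13^13 = 1, this equals zeta_13^4 = exp(2*pi*i*4/13) = exp(8*I*pi/13).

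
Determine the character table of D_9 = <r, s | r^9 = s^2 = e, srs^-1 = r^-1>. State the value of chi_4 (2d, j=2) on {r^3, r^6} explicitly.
Conjugacy classes: {e} of size 1, {r^1, r^8} of size 2, {r^2, r^7} of size 2, {r^3, r^6} of size 2, {r^4, r^5} of size 2, {s, sr, ..., sr^8} of size 9.
Character table:
  irrep \ class              {e} (size 1)  {r^1, r^8} (size 2)  {r^2, r^7} (size 2)  {r^3, r^6} (size 2)  {r^4, r^5} (size 2)  {s, sr, ..., sr^8} (size 9)
  chi_1 (triv)               1             1                    1                    1                    1                    1                          
  chi_2 (sign: r->1, s->-1)  1             1                    1                    1                    1                    -1                         
  chi_3 (2d, j=1)            2             2*cos(2*pi/9)        2*cos(4*pi/9)        -1                   -2*cos(pi/9)         0                          
  chi_4 (2d, j=2)            2             2*cos(4*pi/9)        -2*cos(pi/9)         -1                   2*cos(2*pi/9)        0                          
  chi_5 (2d, j=3)            2             -1                   -1                   2                    -1                   0                          
  chi_6 (2d, j=4)            2             -2*cos(pi/9)         2*cos(2*pi/9)        -1                   2*cos(4*pi/9)        0                          

Spot check: chi_4 (2d, j=2) on {r^3, r^6} = -1.

Justification: D_9 has order 2*9 = 18 with 6 conjugacy classes, hence 6 irreducibles. Sum of squared dims 1 + 1 + 4 + 4 + 4 + 4 = 18 = |G|. Linear characters come from the abelianisation; the 2-dimensional irreps have character r^k -> 2*cos(2*pi*j*k/9), reflections -> 0.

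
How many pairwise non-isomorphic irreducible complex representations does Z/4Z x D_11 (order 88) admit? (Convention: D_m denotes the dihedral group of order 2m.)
28

Justification: The number of irreducible complex representations of a finite group equals its number of conjugacy classes. For a direct product, #classes(G x H) = #classes(G) * #classes(H). Z/4Z has 4 classes (abelian), D_11 has 7 classes, so 4 * 7 = 28, so Z/4Z x D_11 (order 88) has exactly 28 irreducible complex representations.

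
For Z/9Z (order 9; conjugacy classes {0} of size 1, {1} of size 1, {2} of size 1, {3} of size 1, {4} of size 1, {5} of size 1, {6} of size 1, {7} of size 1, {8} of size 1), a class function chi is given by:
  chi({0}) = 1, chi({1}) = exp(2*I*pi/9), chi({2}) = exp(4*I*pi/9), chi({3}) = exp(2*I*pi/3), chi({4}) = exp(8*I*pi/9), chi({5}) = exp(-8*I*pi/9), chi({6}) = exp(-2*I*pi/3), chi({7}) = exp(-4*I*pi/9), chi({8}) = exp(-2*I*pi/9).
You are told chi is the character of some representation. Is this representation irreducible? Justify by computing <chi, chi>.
Irreducible: <chi, chi> = 1.

Solution. <chi, chi> = (1/|G|) sum_C |C| * |chi(C)|^2 = (1/9)[1*|1|^2 + 1*|exp(2*I*pi/9)|^2 + 1*|exp(4*I*pi/9)|^2 + 1*|exp(2*I*pi/3)|^2 + 1*|exp(8*I*pi/9)|^2 + 1*|exp(-8*I*pi/9)|^2 + 1*|exp(-2*I*pi/3)|^2 + 1*|exp(-4*I*pi/9)|^2 + 1*|exp(-2*I*pi/9)|^2]
  = (1/9)[(1) + (1) + (1) + (1) + (1) + (1) + (1) + (1) + (1)] = 9/9 = 1.
(Exp terms are combined using exp(i*s)*conj(exp(i*t)) = exp(i*(s-t)), and sums of them are collapsed using the identity that for every m > 1 the m distinct m-th roots of unity sum to 0, e.g. 1 + exp(2*I*pi/3) + exp(-2*I*pi/3) = 0.)
A character is irreducible iff <chi, chi> = 1, so this representation is irreducible.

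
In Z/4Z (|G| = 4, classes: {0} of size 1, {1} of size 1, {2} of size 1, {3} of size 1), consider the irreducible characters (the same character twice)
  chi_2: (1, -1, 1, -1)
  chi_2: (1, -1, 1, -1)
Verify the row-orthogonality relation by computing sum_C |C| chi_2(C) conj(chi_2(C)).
Sum = 4 = |G| = 4; so <chi_2, chi_2> = 1 (norm-1 confirms irreducibility).

Details: Compute term by term over conjugacy classes (|C| * chi_2(C) * conj(chi_2(C))):
  1*(1)*conj(1) + 1*(-1)*conj(-1) + 1*(1)*conj(1) + 1*(-1)*conj(-1)
  = (1) + (1) + (1) + (1)
  = 4.
(Exp terms are combined using exp(i*s)*conj(exp(i*t)) = exp(i*(s-t)), and sums of them are collapsed using the identity that for every m > 1 the m distinct m-th roots of unity sum to 0, e.g. 1 + exp(2*I*pi/3) + exp(-2*I*pi/3) = 0.)
Dividing by |G| = 4 gives 4/4 = 1, matching the row-orthogonality relation <chi_2, chi_2> = [chi_2 = chi_2].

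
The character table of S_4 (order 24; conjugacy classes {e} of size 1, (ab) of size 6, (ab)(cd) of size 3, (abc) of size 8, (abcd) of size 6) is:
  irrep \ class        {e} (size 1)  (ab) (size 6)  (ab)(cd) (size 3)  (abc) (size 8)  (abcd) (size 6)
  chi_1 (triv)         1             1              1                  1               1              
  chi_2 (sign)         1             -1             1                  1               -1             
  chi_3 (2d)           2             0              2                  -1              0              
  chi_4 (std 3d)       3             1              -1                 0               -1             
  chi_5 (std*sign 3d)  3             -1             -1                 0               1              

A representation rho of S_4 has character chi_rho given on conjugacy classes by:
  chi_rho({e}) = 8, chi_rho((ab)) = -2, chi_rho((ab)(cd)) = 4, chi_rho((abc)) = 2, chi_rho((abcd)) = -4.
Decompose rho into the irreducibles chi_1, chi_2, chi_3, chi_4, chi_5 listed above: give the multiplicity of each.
Multiplicities: chi_1: 0, chi_2: 3, chi_3: 1, chi_4: 1, chi_5: 0.

Solution. Use <chi_rho, chi> = (1/|G|) sum_C |C| * chi_rho(C) * conj(chi(C)) with |G| = 24 for each irreducible chi in the table:
  <chi_rho, chi_1> = (1/24)[1*(8)*conj(1) + 6*(-2)*conj(1) + 3*(4)*conj(1) + 8*(2)*conj(1) + 6*(-4)*conj(1)]
      = (1/24)[(8) + (-12) + (12) + (16) + (-24)] = 0/24 = 0
  <chi_rho, chi_2> = (1/24)[1*(8)*conj(1) + 6*(-2)*conj(-1) + 3*(4)*conj(1) + 8*(2)*conj(1) + 6*(-4)*conj(-1)]
      = (1/24)[(8) + (12) + (12) + (16) + (24)] = 72/24 = 3
  <chi_rho, chi_3> = (1/24)[1*(8)*conj(2) + 6*(-2)*conj(0) + 3*(4)*conj(2) + 8*(2)*conj(-1) + 6*(-4)*conj(0)]
      = (1/24)[(16) + (0) + (24) + (-16) + (0)] = 24/24 = 1
  <chi_rho, chi_4> = (1/24)[1*(8)*conj(3) + 6*(-2)*conj(1) + 3*(4)*conj(-1) + 8*(2)*conj(0) + 6*(-4)*conj(-1)]
      = (1/24)[(24) + (-12) + (-12) + (0) + (24)] = 24/24 = 1
  <chi_rho, chi_5> = (1/24)[1*(8)*conj(3) + 6*(-2)*conj(-1) + 3*(4)*conj(-1) + 8*(2)*conj(0) + 6*(-4)*conj(1)]
      = (1/24)[(24) + (12) + (-12) + (0) + (-24)] = 0/24 = 0
Dimension check: dim(rho) = sum (mult * dim) = 0*1 + 3*1 + 1*2 + 1*3 + 0*3 = 8 = chi_rho(e) = 8.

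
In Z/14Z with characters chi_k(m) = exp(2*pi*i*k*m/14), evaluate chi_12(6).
chi_12(6) = zeta_14^72 = exp(2*I*pi/7)

Justification: chi_12(6) = zeta_14^(12*6) = zeta_14^72. Since zeta_14^14 = 1, this equals zeta_14^2 = exp(2*pi*i*2/14) = exp(2*I*pi/7).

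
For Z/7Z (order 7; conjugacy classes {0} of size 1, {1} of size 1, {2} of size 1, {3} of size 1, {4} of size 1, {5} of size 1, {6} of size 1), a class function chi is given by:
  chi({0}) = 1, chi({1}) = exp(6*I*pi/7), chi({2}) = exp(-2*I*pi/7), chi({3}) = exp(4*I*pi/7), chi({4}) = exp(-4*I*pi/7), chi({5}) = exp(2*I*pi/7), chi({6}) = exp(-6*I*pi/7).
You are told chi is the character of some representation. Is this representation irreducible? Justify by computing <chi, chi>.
Irreducible: <chi, chi> = 1.

Working: <chi, chi> = (1/|G|) sum_C |C| * |chi(C)|^2 = (1/7)[1*|1|^2 + 1*|exp(6*I*pi/7)|^2 + 1*|exp(-2*I*pi/7)|^2 + 1*|exp(4*I*pi/7)|^2 + 1*|exp(-4*I*pi/7)|^2 + 1*|exp(2*I*pi/7)|^2 + 1*|exp(-6*I*pi/7)|^2]
  = (1/7)[(1) + (1) + (1) + (1) + (1) + (1) + (1)] = 7/7 = 1.
(Exp terms are combined using exp(i*s)*conj(exp(i*t)) = exp(i*(s-t)), and sums of them are collapsed using the identity that for every m > 1 the m distinct m-th roots of unity sum to 0, e.g. 1 + exp(2*I*pi/3) + exp(-2*I*pi/3) = 0.)
A character is irreducible iff <chi, chi> = 1, so this representation is irreducible.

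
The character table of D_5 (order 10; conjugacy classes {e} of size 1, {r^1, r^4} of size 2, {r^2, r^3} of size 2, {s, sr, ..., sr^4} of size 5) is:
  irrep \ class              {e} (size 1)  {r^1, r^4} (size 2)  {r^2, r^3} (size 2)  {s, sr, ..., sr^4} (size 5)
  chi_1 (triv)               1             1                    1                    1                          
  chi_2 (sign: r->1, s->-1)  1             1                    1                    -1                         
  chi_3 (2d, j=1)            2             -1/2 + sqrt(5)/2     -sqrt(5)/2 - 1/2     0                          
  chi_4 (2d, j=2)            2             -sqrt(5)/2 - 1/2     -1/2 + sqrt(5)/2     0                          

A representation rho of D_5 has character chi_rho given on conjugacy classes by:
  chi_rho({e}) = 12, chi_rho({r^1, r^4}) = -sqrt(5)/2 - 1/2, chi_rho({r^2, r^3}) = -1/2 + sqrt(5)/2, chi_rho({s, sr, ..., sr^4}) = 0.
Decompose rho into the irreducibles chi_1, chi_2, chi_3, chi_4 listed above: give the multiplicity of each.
Multiplicities: chi_1: 1, chi_2: 1, chi_3: 2, chi_4: 3.

Details: Use <chi_rho, chi> = (1/|G|) sum_C |C| * chi_rho(C) * conj(chi(C)) with |G| = 10 for each irreducible chi in the table:
  <chi_rho, chi_1> = (1/10)[1*(12)*conj(1) + 2*(-sqrt(5)/2 - 1/2)*conj(1) + 2*(-1/2 + sqrt(5)/2)*conj(1) + 5*(0)*conj(1)]
      = (1/10)[(12) + (-sqrt(5) - 1) + (-1 + sqrt(5)) + (0)] = 10/10 = 1
  <chi_rho, chi_2> = (1/10)[1*(12)*conj(1) + 2*(-sqrt(5)/2 - 1/2)*conj(1) + 2*(-1/2 + sqrt(5)/2)*conj(1) + 5*(0)*conj(-1)]
      = (1/10)[(12) + (-sqrt(5) - 1) + (-1 + sqrt(5)) + (0)] = 10/10 = 1
  <chi_rho, chi_3> = (1/10)[1*(12)*conj(2) + 2*(-sqrt(5)/2 - 1/2)*conj(-1/2 + sqrt(5)/2) + 2*(-1/2 + sqrt(5)/2)*conj(-sqrt(5)/2 - 1/2) + 5*(0)*conj(0)]
      = (1/10)[(24) + (-2) + (-2) + (0)] = 20/10 = 2
  <chi_rho, chi_4> = (1/10)[1*(12)*conj(2) + 2*(-sqrt(5)/2 - 1/2)*conj(-sqrt(5)/2 - 1/2) + 2*(-1/2 + sqrt(5)/2)*conj(-1/2 + sqrt(5)/2) + 5*(0)*conj(0)]
      = (1/10)[(24) + (sqrt(5) + 3) + (3 - sqrt(5)) + (0)] = 30/10 = 3
Dimension check: dim(rho) = sum (mult * dim) = 1*1 + 1*1 + 2*2 + 3*2 = 12 = chi_rho(e) = 12.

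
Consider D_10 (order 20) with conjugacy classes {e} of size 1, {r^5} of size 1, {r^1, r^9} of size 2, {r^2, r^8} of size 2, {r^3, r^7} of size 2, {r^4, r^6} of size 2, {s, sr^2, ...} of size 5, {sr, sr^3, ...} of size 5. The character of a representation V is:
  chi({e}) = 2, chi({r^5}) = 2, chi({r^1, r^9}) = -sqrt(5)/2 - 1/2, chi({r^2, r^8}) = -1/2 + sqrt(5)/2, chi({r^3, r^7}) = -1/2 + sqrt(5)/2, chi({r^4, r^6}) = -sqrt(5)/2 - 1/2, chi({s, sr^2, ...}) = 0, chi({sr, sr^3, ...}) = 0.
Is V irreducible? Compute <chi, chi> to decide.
Irreducible: <chi, chi> = 1.

Details: <chi, chi> = (1/|G|) sum_C |C| * |chi(C)|^2 = (1/20)[1*|2|^2 + 1*|2|^2 + 2*|-sqrt(5)/2 - 1/2|^2 + 2*|-1/2 + sqrt(5)/2|^2 + 2*|-1/2 + sqrt(5)/2|^2 + 2*|-sqrt(5)/2 - 1/2|^2 + 5*|0|^2 + 5*|0|^2]
  = (1/20)[(4) + (4) + (sqrt(5) + 3) + (3 - sqrt(5)) + (3 - sqrt(5)) + (sqrt(5) + 3) + (0) + (0)] = 20/20 = 1.
A character is irreducible iff <chi, chi> = 1, so this representation is irreducible.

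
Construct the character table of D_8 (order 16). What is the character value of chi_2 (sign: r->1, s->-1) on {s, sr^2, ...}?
Conjugacy classes: {e} of size 1, {r^4} of size 1, {r^1, r^7} of size 2, {r^2, r^6} of size 2, {r^3, r^5} of size 2, {s, sr^2, ...} of size 4, {sr, sr^3, ...} of size 4.
Character table:
  irrep \ class              {e} (size 1)  {r^4} (size 1)  {r^1, r^7} (size 2)  {r^2, r^6} (size 2)  {r^3, r^5} (size 2)  {s, sr^2, ...} (size 4)  {sr, sr^3, ...} (size 4)
  chi_1 (triv)               1             1               1                    1                    1                    1                        1                       
  chi_2 (sign: r->1, s->-1)  1             1               1                    1                    1                    -1                       -1                      
  chi_3 (r->-1, s->1)        1             1               -1                   1                    -1                   1                        -1                      
  chi_4 (r->-1, s->-1)       1             1               -1                   1                    -1                   -1                       1                       
  chi_5 (2d, j=1)            2             -2              sqrt(2)              0                    -sqrt(2)             0                        0                       
  chi_6 (2d, j=2)            2             2               0                    -2                   0                    0                        0                       
  chi_7 (2d, j=3)            2             -2              -sqrt(2)             0                    sqrt(2)              0                        0                       

Spot check: chi_2 (sign: r->1, s->-1) on {s, sr^2, ...} = -1.

Explanation: D_8 has order 2*8 = 16 with 7 conjugacy classes, hence 7 irreducibles. Sum of squared dims 1 + 1 + 1 + 1 + 4 + 4 + 4 = 16 = |G|. Linear characters come from the abelianisation; the 2-dimensional irreps have character r^k -> 2*cos(2*pi*j*k/8), reflections -> 0.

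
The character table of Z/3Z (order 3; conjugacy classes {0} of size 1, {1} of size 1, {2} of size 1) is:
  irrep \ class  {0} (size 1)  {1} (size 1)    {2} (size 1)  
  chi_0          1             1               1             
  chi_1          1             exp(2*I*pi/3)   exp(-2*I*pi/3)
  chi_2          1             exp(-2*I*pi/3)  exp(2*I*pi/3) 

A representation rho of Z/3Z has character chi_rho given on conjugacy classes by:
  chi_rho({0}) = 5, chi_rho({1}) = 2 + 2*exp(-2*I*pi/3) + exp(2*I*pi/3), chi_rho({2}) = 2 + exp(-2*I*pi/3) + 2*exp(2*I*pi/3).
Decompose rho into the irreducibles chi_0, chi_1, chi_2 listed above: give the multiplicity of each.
Multiplicities: chi_0: 2, chi_1: 1, chi_2: 2.

Working: Use <chi_rho, chi> = (1/|G|) sum_C |C| * chi_rho(C) * conj(chi(C)) with |G| = 3 for each irreducible chi in the table:
  <chi_rho, chi_0> = (1/3)[1*(5)*conj(1) + 1*(2 + 2*exp(-2*I*pi/3) + exp(2*I*pi/3))*conj(1) + 1*(2 + exp(-2*I*pi/3) + 2*exp(2*I*pi/3))*conj(1)]
      = (1/3)[(5) + (2 + 2*exp(-2*I*pi/3) + exp(2*I*pi/3)) + (2 + exp(-2*I*pi/3) + 2*exp(2*I*pi/3))] = 6/3 = 2
  <chi_rho, chi_1> = (1/3)[1*(5)*conj(1) + 1*(2 + 2*exp(-2*I*pi/3) + exp(2*I*pi/3))*conj(exp(2*I*pi/3)) + 1*(2 + exp(-2*I*pi/3) + 2*exp(2*I*pi/3))*conj(exp(-2*I*pi/3))]
      = (1/3)[(5) + (-1) + (-1)] = 3/3 = 1
  <chi_rho, chi_2> = (1/3)[1*(5)*conj(1) + 1*(2 + 2*exp(-2*I*pi/3) + exp(2*I*pi/3))*conj(exp(-2*I*pi/3)) + 1*(2 + exp(-2*I*pi/3) + 2*exp(2*I*pi/3))*conj(exp(2*I*pi/3))]
      = (1/3)[(5) + (2 + exp(-2*I*pi/3) + 2*exp(2*I*pi/3)) + (2 + 2*exp(-2*I*pi/3) + exp(2*I*pi/3))] = 6/3 = 2
(Exp terms are combined using exp(i*s)*conj(exp(i*t)) = exp(i*(s-t)), and sums of them are collapsed using the identity that for every m > 1 the m distinct m-th roots of unity sum to 0, e.g. 1 + exp(2*I*pi/3) + exp(-2*I*pi/3) = 0.)
Dimension check: dim(rho) = sum (mult * dim) = 2*1 + 1*1 + 2*1 = 5 = chi_rho(e) = 5.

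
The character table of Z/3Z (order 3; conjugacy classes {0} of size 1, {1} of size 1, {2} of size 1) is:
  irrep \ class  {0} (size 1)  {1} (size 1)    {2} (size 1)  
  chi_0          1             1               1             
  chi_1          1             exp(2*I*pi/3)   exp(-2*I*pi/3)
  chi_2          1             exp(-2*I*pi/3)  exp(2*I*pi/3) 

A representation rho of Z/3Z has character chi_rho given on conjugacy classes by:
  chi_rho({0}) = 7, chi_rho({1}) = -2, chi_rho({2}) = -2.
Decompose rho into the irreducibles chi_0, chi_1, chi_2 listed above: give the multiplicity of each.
Multiplicities: chi_0: 1, chi_1: 3, chi_2: 3.

Justification: Use <chi_rho, chi> = (1/|G|) sum_C |C| * chi_rho(C) * conj(chi(C)) with |G| = 3 for each irreducible chi in the table:
  <chi_rho, chi_0> = (1/3)[1*(7)*conj(1) + 1*(-2)*conj(1) + 1*(-2)*conj(1)]
      = (1/3)[(7) + (-2) + (-2)] = 3/3 = 1
  <chi_rho, chi_1> = (1/3)[1*(7)*conj(1) + 1*(-2)*conj(exp(2*I*pi/3)) + 1*(-2)*conj(exp(-2*I*pi/3))]
      = (1/3)[(7) + (3 + exp(-2*I*pi/3) + 3*exp(2*I*pi/3)) + (3 + 3*exp(-2*I*pi/3) + exp(2*I*pi/3))] = 9/3 = 3
  <chi_rho, chi_2> = (1/3)[1*(7)*conj(1) + 1*(-2)*conj(exp(-2*I*pi/3)) + 1*(-2)*conj(exp(2*I*pi/3))]
      = (1/3)[(7) + (3 + 3*exp(-2*I*pi/3) + exp(2*I*pi/3)) + (3 + exp(-2*I*pi/3) + 3*exp(2*I*pi/3))] = 9/3 = 3
(Exp terms are combined using exp(i*s)*conj(exp(i*t)) = exp(i*(s-t)), and sums of them are collapsed using the identity that for every m > 1 the m distinct m-th roots of unity sum to 0, e.g. 1 + exp(2*I*pi/3) + exp(-2*I*pi/3) = 0.)
Dimension check: dim(rho) = sum (mult * dim) = 1*1 + 3*1 + 3*1 = 7 = chi_rho(e) = 7.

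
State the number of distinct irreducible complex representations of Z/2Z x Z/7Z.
14

Details: The number of irreducible complex representations of a finite group equals its number of conjugacy classes. Z/2Z x Z/7Z is abelian of order 14, so every element is its own conjugacy class: 14 classes, so Z/2Z x Z/7Z (order 14) has exactly 14 irreducible complex representations.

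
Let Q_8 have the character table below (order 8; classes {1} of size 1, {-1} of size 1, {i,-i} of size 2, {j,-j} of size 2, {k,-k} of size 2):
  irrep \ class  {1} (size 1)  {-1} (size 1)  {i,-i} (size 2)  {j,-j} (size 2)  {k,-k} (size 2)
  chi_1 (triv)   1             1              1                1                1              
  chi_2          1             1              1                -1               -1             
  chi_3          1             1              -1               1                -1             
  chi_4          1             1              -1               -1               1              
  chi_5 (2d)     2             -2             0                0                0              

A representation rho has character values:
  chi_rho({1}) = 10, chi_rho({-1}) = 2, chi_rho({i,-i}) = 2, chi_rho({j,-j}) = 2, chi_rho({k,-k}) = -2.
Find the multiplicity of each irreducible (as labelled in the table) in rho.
Multiplicities: chi_1: 2, chi_2: 2, chi_3: 2, chi_4: 0, chi_5: 2.

Why: Use <chi_rho, chi> = (1/|G|) sum_C |C| * chi_rho(C) * conj(chi(C)) with |G| = 8 for each irreducible chi in the table:
  <chi_rho, chi_1> = (1/8)[1*(10)*conj(1) + 1*(2)*conj(1) + 2*(2)*conj(1) + 2*(2)*conj(1) + 2*(-2)*conj(1)]
      = (1/8)[(10) + (2) + (4) + (4) + (-4)] = 16/8 = 2
  <chi_rho, chi_2> = (1/8)[1*(10)*conj(1) + 1*(2)*conj(1) + 2*(2)*conj(1) + 2*(2)*conj(-1) + 2*(-2)*conj(-1)]
      = (1/8)[(10) + (2) + (4) + (-4) + (4)] = 16/8 = 2
  <chi_rho, chi_3> = (1/8)[1*(10)*conj(1) + 1*(2)*conj(1) + 2*(2)*conj(-1) + 2*(2)*conj(1) + 2*(-2)*conj(-1)]
      = (1/8)[(10) + (2) + (-4) + (4) + (4)] = 16/8 = 2
  <chi_rho, chi_4> = (1/8)[1*(10)*conj(1) + 1*(2)*conj(1) + 2*(2)*conj(-1) + 2*(2)*conj(-1) + 2*(-2)*conj(1)]
      = (1/8)[(10) + (2) + (-4) + (-4) + (-4)] = 0/8 = 0
  <chi_rho, chi_5> = (1/8)[1*(10)*conj(2) + 1*(2)*conj(-2) + 2*(2)*conj(0) + 2*(2)*conj(0) + 2*(-2)*conj(0)]
      = (1/8)[(20) + (-4) + (0) + (0) + (0)] = 16/8 = 2
Dimension check: dim(rho) = sum (mult * dim) = 2*1 + 2*1 + 2*1 + 0*1 + 2*2 = 10 = chi_rho(e) = 10.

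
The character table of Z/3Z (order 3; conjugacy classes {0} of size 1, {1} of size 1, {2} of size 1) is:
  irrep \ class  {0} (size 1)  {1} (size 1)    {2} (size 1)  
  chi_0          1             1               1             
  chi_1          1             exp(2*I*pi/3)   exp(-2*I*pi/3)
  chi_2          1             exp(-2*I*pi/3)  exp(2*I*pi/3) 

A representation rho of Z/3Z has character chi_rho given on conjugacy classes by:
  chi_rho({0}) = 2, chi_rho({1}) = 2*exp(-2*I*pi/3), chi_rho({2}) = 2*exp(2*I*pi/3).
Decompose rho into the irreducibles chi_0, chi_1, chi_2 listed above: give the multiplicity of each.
Multiplicities: chi_0: 0, chi_1: 0, chi_2: 2.

Derivation: Use <chi_rho, chi> = (1/|G|) sum_C |C| * chi_rho(C) * conj(chi(C)) with |G| = 3 for each irreducible chi in the table:
  <chi_rho, chi_0> = (1/3)[1*(2)*conj(1) + 1*(2*exp(-2*I*pi/3))*conj(1) + 1*(2*exp(2*I*pi/3))*conj(1)]
      = (1/3)[(2) + (2*exp(-2*I*pi/3)) + (2*exp(2*I*pi/3))] = 0/3 = 0
  <chi_rho, chi_1> = (1/3)[1*(2)*conj(1) + 1*(2*exp(-2*I*pi/3))*conj(exp(2*I*pi/3)) + 1*(2*exp(2*I*pi/3))*conj(exp(-2*I*pi/3))]
      = (1/3)[(2) + (2*exp(2*I*pi/3)) + (2*exp(-2*I*pi/3))] = 0/3 = 0
  <chi_rho, chi_2> = (1/3)[1*(2)*conj(1) + 1*(2*exp(-2*I*pi/3))*conj(exp(-2*I*pi/3)) + 1*(2*exp(2*I*pi/3))*conj(exp(2*I*pi/3))]
      = (1/3)[(2) + (2) + (2)] = 6/3 = 2
(Exp terms are combined using exp(i*s)*conj(exp(i*t)) = exp(i*(s-t)), and sums of them are collapsed using the identity that for every m > 1 the m distinct m-th roots of unity sum to 0, e.g. 1 + exp(2*I*pi/3) + exp(-2*I*pi/3) = 0.)
Dimension check: dim(rho) = sum (mult * dim) = 0*1 + 0*1 + 2*1 = 2 = chi_rho(e) = 2.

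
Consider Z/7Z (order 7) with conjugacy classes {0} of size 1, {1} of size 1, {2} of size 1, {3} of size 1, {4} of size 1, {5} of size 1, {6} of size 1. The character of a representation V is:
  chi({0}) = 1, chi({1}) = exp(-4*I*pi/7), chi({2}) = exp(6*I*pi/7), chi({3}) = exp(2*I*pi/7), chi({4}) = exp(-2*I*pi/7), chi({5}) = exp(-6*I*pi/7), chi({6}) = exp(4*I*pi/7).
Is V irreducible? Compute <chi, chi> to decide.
Irreducible: <chi, chi> = 1.

Details: <chi, chi> = (1/|G|) sum_C |C| * |chi(C)|^2 = (1/7)[1*|1|^2 + 1*|exp(-4*I*pi/7)|^2 + 1*|exp(6*I*pi/7)|^2 + 1*|exp(2*I*pi/7)|^2 + 1*|exp(-2*I*pi/7)|^2 + 1*|exp(-6*I*pi/7)|^2 + 1*|exp(4*I*pi/7)|^2]
  = (1/7)[(1) + (1) + (1) + (1) + (1) + (1) + (1)] = 7/7 = 1.
(Exp terms are combined using exp(i*s)*conj(exp(i*t)) = exp(i*(s-t)), and sums of them are collapsed using the identity that for every m > 1 the m distinct m-th roots of unity sum to 0, e.g. 1 + exp(2*I*pi/3) + exp(-2*I*pi/3) = 0.)
A character is irreducible iff <chi, chi> = 1, so this representation is irreducible.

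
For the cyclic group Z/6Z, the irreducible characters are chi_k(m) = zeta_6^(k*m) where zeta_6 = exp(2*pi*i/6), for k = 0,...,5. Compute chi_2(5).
chi_2(5) = zeta_6^10 = exp(-2*I*pi/3)

chi_2(5) = zeta_6^(2*5) = zeta_6^10. Since zeta_6^6 = 1, this equals zeta_6^4 = exp(2*pi*i*4/6) = exp(-2*I*pi/3).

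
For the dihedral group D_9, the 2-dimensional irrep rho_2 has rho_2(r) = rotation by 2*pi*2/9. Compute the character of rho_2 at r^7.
chi_{rho_2}(r^7) = 2*cos(2*pi*2*7/9) = -2*cos(pi/9)

Reasoning: rho_2(r^7) is rotation by angle 2*pi*2*7/9, whose trace is 2*cos(2*pi*2*7/9) = -2*cos(pi/9).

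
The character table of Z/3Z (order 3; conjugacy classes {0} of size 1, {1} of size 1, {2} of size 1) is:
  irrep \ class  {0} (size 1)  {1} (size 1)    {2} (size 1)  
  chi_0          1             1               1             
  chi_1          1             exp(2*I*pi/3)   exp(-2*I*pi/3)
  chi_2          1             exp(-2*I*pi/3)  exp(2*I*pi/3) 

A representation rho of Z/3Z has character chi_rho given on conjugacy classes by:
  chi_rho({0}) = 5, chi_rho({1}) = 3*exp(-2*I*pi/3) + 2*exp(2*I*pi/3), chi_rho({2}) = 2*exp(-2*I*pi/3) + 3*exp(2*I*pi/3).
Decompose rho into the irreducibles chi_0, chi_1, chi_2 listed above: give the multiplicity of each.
Multiplicities: chi_0: 0, chi_1: 2, chi_2: 3.

Reasoning: Use <chi_rho, chi> = (1/|G|) sum_C |C| * chi_rho(C) * conj(chi(C)) with |G| = 3 for each irreducible chi in the table:
  <chi_rho, chi_0> = (1/3)[1*(5)*conj(1) + 1*(3*exp(-2*I*pi/3) + 2*exp(2*I*pi/3))*conj(1) + 1*(2*exp(-2*I*pi/3) + 3*exp(2*I*pi/3))*conj(1)]
      = (1/3)[(5) + (3*exp(-2*I*pi/3) + 2*exp(2*I*pi/3)) + (2*exp(-2*I*pi/3) + 3*exp(2*I*pi/3))] = 0/3 = 0
  <chi_rho, chi_1> = (1/3)[1*(5)*conj(1) + 1*(3*exp(-2*I*pi/3) + 2*exp(2*I*pi/3))*conj(exp(2*I*pi/3)) + 1*(2*exp(-2*I*pi/3) + 3*exp(2*I*pi/3))*conj(exp(-2*I*pi/3))]
      = (1/3)[(5) + (2 + 3*exp(2*I*pi/3)) + (2 + 3*exp(-2*I*pi/3))] = 6/3 = 2
  <chi_rho, chi_2> = (1/3)[1*(5)*conj(1) + 1*(3*exp(-2*I*pi/3) + 2*exp(2*I*pi/3))*conj(exp(-2*I*pi/3)) + 1*(2*exp(-2*I*pi/3) + 3*exp(2*I*pi/3))*conj(exp(2*I*pi/3))]
      = (1/3)[(5) + (3 + 2*exp(-2*I*pi/3)) + (3 + 2*exp(2*I*pi/3))] = 9/3 = 3
(Exp terms are combined using exp(i*s)*conj(exp(i*t)) = exp(i*(s-t)), and sums of them are collapsed using the identity that for every m > 1 the m distinct m-th roots of unity sum to 0, e.g. 1 + exp(2*I*pi/3) + exp(-2*I*pi/3) = 0.)
Dimension check: dim(rho) = sum (mult * dim) = 0*1 + 2*1 + 3*1 = 5 = chi_rho(e) = 5.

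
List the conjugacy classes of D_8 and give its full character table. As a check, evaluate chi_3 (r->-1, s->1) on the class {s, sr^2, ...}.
Conjugacy classes: {e} of size 1, {r^4} of size 1, {r^1, r^7} of size 2, {r^2, r^6} of size 2, {r^3, r^5} of size 2, {s, sr^2, ...} of size 4, {sr, sr^3, ...} of size 4.
Character table:
  irrep \ class              {e} (size 1)  {r^4} (size 1)  {r^1, r^7} (size 2)  {r^2, r^6} (size 2)  {r^3, r^5} (size 2)  {s, sr^2, ...} (size 4)  {sr, sr^3, ...} (size 4)
  chi_1 (triv)               1             1               1                    1                    1                    1                        1                       
  chi_2 (sign: r->1, s->-1)  1             1               1                    1                    1                    -1                       -1                      
  chi_3 (r->-1, s->1)        1             1               -1                   1                    -1                   1                        -1                      
  chi_4 (r->-1, s->-1)       1             1               -1                   1                    -1                   -1                       1                       
  chi_5 (2d, j=1)            2             -2              sqrt(2)              0                    -sqrt(2)             0                        0                       
  chi_6 (2d, j=2)            2             2               0                    -2                   0                    0                        0                       
  chi_7 (2d, j=3)            2             -2              -sqrt(2)             0                    sqrt(2)              0                        0                       

Spot check: chi_3 (r->-1, s->1) on {s, sr^2, ...} = 1.

Details: D_8 has order 2*8 = 16 with 7 conjugacy classes, hence 7 irreducibles. Sum of squared dims 1 + 1 + 1 + 1 + 4 + 4 + 4 = 16 = |G|. Linear characters come from the abelianisation; the 2-dimensional irreps have character r^k -> 2*cos(2*pi*j*k/8), reflections -> 0.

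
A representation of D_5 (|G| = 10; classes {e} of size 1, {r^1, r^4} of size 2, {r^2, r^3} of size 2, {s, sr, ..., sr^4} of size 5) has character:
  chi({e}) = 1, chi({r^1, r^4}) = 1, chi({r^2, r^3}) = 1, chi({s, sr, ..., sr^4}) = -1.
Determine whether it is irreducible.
Irreducible: <chi, chi> = 1.

Solution. <chi, chi> = (1/|G|) sum_C |C| * |chi(C)|^2 = (1/10)[1*|1|^2 + 2*|1|^2 + 2*|1|^2 + 5*|-1|^2]
  = (1/10)[(1) + (2) + (2) + (5)] = 10/10 = 1.
A character is irreducible iff <chi, chi> = 1, so this representation is irreducible.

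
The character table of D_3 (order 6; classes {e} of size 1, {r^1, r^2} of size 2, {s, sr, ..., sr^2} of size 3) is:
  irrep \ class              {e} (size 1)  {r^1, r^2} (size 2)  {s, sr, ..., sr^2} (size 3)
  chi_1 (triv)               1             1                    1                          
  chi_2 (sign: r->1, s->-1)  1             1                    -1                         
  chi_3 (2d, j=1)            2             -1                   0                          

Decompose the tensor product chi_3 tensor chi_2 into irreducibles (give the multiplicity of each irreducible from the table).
chi_3 tensor chi_2 = chi_3 (all other irreducibles have multiplicity 0).

Working: The character of a tensor product is the pointwise product (chi_3 * chi_2)(C) = chi_3(C) * chi_2(C):
  {e}: (2)*(1), {r^1, r^2}: (-1)*(1), {s, sr, ..., sr^2}: (0)*(-1)
so (chi_3 * chi_2) takes values
  {e} -> 2, {r^1, r^2} -> -1, {s, sr, ..., sr^2} -> 0.
Now take the inner product of this character with each irreducible chi from the table, <chi_3*chi_2, chi> = (1/6) sum_C |C| (chi_3*chi_2)(C) conj(chi(C)):
  <chi_3*chi_2, chi_1> = (1/6)[1*(2)*conj(1) + 2*(-1)*conj(1) + 3*(0)*conj(1)]
      = (1/6)[(2) + (-2) + (0)] = 0/6 = 0
  <chi_3*chi_2, chi_2> = (1/6)[1*(2)*conj(1) + 2*(-1)*conj(1) + 3*(0)*conj(-1)]
      = (1/6)[(2) + (-2) + (0)] = 0/6 = 0
  <chi_3*chi_2, chi_3> = (1/6)[1*(2)*conj(2) + 2*(-1)*conj(-1) + 3*(0)*conj(0)]
      = (1/6)[(4) + (2) + (0)] = 6/6 = 1
Hence the multiplicities are chi_3: 1. Dimension check: dim(chi_3)*dim(chi_2) = 2*1 = 2 and sum (mult * dim) = 1*2 = 2.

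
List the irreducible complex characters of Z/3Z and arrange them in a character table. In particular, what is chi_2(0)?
Character table of Z/3Z (irreps indexed chi_0,...,chi_2 with chi_k(m) = zeta_3^(k*m), zeta_3 = exp(2*pi*i/3)):
  irrep \ class  {0} (size 1)  {1} (size 1)    {2} (size 1)  
  chi_0          1             1               1             
  chi_1          1             exp(2*I*pi/3)   exp(-2*I*pi/3)
  chi_2          1             exp(-2*I*pi/3)  exp(2*I*pi/3) 

Spot check: chi_2(0) = zeta_3^(2*0) = zeta_3^0 = 1.

Argument: Z/3Z is abelian, so all 3 irreducible complex representations are 1-dimensional. They are given by chi_k(m) = zeta_3^(k*m) for k = 0,...,2. Row orthogonality: sum_m chi_k(m) conj(chi_l(m)) = 3 * [k = l].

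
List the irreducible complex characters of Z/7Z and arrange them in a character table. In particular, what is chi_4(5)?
Character table of Z/7Z (irreps indexed chi_0,...,chi_6 with chi_k(m) = zeta_7^(k*m), zeta_7 = exp(2*pi*i/7)):
  irrep \ class  {0} (size 1)  {1} (size 1)    {2} (size 1)    {3} (size 1)    {4} (size 1)    {5} (size 1)    {6} (size 1)  
  chi_0          1             1               1               1               1               1               1             
  chi_1          1             exp(2*I*pi/7)   exp(4*I*pi/7)   exp(6*I*pi/7)   exp(-6*I*pi/7)  exp(-4*I*pi/7)  exp(-2*I*pi/7)
  chi_2          1             exp(4*I*pi/7)   exp(-6*I*pi/7)  exp(-2*I*pi/7)  exp(2*I*pi/7)   exp(6*I*pi/7)   exp(-4*I*pi/7)
  chi_3          1             exp(6*I*pi/7)   exp(-2*I*pi/7)  exp(4*I*pi/7)   exp(-4*I*pi/7)  exp(2*I*pi/7)   exp(-6*I*pi/7)
  chi_4          1             exp(-6*I*pi/7)  exp(2*I*pi/7)   exp(-4*I*pi/7)  exp(4*I*pi/7)   exp(-2*I*pi/7)  exp(6*I*pi/7) 
  chi_5          1             exp(-4*I*pi/7)  exp(6*I*pi/7)   exp(2*I*pi/7)   exp(-2*I*pi/7)  exp(-6*I*pi/7)  exp(4*I*pi/7) 
  chi_6          1             exp(-2*I*pi/7)  exp(-4*I*pi/7)  exp(-6*I*pi/7)  exp(6*I*pi/7)   exp(4*I*pi/7)   exp(2*I*pi/7) 

Spot check: chi_4(5) = zeta_7^(4*5) = zeta_7^20 = exp(-2*I*pi/7).

Z/7Z is abelian, so all 7 irreducible complex representations are 1-dimensional. They are given by chi_k(m) = zeta_7^(k*m) for k = 0,...,6. Row orthogonality: sum_m chi_k(m) conj(chi_l(m)) = 7 * [k = l].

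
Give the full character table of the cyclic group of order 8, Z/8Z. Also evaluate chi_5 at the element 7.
Character table of Z/8Z (irreps indexed chi_0,...,chi_7 with chi_k(m) = zeta_8^(k*m), zeta_8 = exp(2*pi*i/8)):
  irrep \ class  {0} (size 1)  {1} (size 1)    {2} (size 1)  {3} (size 1)    {4} (size 1)  {5} (size 1)    {6} (size 1)  {7} (size 1)  
  chi_0          1             1               1             1               1             1               1             1             
  chi_1          1             exp(I*pi/4)     I             exp(3*I*pi/4)   -1            exp(-3*I*pi/4)  -I            exp(-I*pi/4)  
  chi_2          1             I               -1            -I              1             I               -1            -I            
  chi_3          1             exp(3*I*pi/4)   -I            exp(I*pi/4)     -1            exp(-I*pi/4)    I             exp(-3*I*pi/4)
  chi_4          1             -1              1             -1              1             -1              1             -1            
  chi_5          1             exp(-3*I*pi/4)  I             exp(-I*pi/4)    -1            exp(I*pi/4)     -I            exp(3*I*pi/4) 
  chi_6          1             -I              -1            I               1             -I              -1            I             
  chi_7          1             exp(-I*pi/4)    -I            exp(-3*I*pi/4)  -1            exp(3*I*pi/4)   I             exp(I*pi/4)   

Spot check: chi_5(7) = zeta_8^(5*7) = zeta_8^35 = exp(3*I*pi/4).

Solution. Z/8Z is abelian, so all 8 irreducible complex representations are 1-dimensional. They are given by chi_k(m) = zeta_8^(k*m) for k = 0,...,7. Row orthogonality: sum_m chi_k(m) conj(chi_l(m)) = 8 * [k = l].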